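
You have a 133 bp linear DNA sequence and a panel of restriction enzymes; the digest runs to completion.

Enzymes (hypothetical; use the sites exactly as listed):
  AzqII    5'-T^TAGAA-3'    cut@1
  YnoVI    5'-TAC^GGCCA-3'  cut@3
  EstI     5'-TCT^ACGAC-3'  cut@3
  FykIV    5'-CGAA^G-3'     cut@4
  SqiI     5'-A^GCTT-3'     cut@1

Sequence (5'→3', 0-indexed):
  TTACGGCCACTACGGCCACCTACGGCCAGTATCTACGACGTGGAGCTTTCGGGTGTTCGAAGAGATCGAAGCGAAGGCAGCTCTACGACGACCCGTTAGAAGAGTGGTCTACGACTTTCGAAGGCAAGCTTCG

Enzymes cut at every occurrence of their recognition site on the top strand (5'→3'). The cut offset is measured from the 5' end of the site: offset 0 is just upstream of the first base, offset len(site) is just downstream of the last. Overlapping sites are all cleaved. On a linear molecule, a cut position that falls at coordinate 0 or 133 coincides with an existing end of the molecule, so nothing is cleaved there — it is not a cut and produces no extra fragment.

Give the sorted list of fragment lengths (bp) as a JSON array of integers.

[4,5,5,6,9,9,9,10,10,11,12,12,14,17]

Site scan:
  AzqII (TTAGAA, off=1): starts [95] → cuts [96]
  YnoVI (TACGGCCA, off=3): starts [1, 10, 20] → cuts [4, 13, 23]
  EstI (TCTACGAC, off=3): starts [31, 81, 107] → cuts [34, 84, 110]
  FykIV (CGAAG, off=4): starts [57, 66, 71, 118] → cuts [61, 70, 75, 122]
  SqiI (AGCTT, off=1): starts [43, 126] → cuts [44, 127]

Pooled cuts: [4, 13, 23, 34, 44, 61, 70, 75, 84, 96, 110, 122, 127]

Fragments:
  [0,4): 4 bp
  [4,13): 9 bp
  [13,23): 10 bp
  [23,34): 11 bp
  [34,44): 10 bp
  [44,61): 17 bp
  [61,70): 9 bp
  [70,75): 5 bp
  [75,84): 9 bp
  [84,96): 12 bp
  [96,110): 14 bp
  [110,122): 12 bp
  [122,127): 5 bp
  [127,133): 6 bp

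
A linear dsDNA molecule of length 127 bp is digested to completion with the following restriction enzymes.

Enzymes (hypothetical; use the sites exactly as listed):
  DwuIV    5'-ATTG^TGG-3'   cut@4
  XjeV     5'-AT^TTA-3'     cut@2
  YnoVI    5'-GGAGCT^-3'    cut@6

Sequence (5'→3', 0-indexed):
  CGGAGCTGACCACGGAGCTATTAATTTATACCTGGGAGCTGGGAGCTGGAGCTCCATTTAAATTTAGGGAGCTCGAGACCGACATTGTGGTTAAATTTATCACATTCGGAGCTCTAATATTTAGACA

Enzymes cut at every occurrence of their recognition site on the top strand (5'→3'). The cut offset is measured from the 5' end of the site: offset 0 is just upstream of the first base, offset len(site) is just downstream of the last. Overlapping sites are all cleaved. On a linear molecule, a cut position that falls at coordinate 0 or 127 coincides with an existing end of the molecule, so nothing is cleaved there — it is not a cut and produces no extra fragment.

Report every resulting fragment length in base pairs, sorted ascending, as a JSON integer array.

Site scan:
  DwuIV ATTGTGG/4: at [83] ⇒ [87]
  XjeV ATTTA/2: at [23, 55, 61, 94, 118] ⇒ [25, 57, 63, 96, 120]
  YnoVI GGAGCT/6: at [1, 13, 34, 41, 47, 67, 107] ⇒ [7, 19, 40, 47, 53, 73, 113]

All cut coordinates (distinct, sorted): [7, 19, 25, 40, 47, 53, 57, 63, 73, 87, 96, 113, 120]

Fragment lengths:
  [0,7): 7 bp
  [7,19): 12 bp
  [19,25): 6 bp
  [25,40): 15 bp
  [40,47): 7 bp
  [47,53): 6 bp
  [53,57): 4 bp
  [57,63): 6 bp
  [63,73): 10 bp
  [73,87): 14 bp
  [87,96): 9 bp
  [96,113): 17 bp
  [113,120): 7 bp
  [120,127): 7 bp

[4,6,6,6,7,7,7,7,9,10,12,14,15,17]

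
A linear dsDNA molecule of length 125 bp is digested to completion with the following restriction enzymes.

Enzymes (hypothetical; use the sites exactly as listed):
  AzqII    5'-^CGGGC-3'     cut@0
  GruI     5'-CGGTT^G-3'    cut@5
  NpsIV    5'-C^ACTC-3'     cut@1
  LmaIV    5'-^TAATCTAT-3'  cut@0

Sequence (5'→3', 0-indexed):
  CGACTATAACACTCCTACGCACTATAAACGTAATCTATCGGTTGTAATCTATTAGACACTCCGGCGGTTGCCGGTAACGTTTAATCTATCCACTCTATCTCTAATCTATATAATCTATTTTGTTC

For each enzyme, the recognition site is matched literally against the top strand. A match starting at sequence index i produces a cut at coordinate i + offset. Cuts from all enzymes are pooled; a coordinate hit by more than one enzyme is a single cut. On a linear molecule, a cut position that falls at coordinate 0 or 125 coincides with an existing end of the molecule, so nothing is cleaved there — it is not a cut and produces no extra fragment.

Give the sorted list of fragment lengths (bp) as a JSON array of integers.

[1,9,10,10,10,12,12,13,13,15,20]

Per-enzyme occurrences:
  AzqII (CGGGC, off=0): no sites
  GruI CGGTTG/5: at [38, 64] ⇒ [43, 69]
  NpsIV CACTC/1: at [9, 56, 90] ⇒ [10, 57, 91]
  LmaIV TAATCTAT/0: at [30, 44, 81, 101, 110] ⇒ [30, 44, 81, 101, 110]

Pooled cuts: [10, 30, 43, 44, 57, 69, 81, 91, 101, 110]

Fragments:
  [0,10): 10 bp
  [10,30): 20 bp
  [30,43): 13 bp
  [43,44): 1 bp
  [44,57): 13 bp
  [57,69): 12 bp
  [69,81): 12 bp
  [81,91): 10 bp
  [91,101): 10 bp
  [101,110): 9 bp
  [110,125): 15 bp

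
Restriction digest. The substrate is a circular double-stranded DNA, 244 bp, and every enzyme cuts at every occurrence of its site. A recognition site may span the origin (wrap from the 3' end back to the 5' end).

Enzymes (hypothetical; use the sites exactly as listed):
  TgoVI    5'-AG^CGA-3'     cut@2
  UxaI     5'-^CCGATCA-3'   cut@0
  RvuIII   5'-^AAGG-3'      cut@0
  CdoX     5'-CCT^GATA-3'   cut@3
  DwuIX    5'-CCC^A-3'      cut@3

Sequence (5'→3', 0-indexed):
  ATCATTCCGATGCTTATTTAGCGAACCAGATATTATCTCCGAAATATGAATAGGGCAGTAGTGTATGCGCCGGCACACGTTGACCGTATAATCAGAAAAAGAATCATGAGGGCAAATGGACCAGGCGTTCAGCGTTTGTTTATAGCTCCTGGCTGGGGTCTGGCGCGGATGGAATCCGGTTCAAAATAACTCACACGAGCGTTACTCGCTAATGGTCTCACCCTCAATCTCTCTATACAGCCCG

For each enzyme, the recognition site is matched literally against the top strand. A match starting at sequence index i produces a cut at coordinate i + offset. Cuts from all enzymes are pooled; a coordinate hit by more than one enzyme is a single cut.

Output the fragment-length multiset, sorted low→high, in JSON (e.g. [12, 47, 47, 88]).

Per-enzyme occurrences:
  TgoVI (AGCGA, off=2): starts [19] → cuts [21]
  UxaI (CCGATCA, off=0): starts [241] → cuts [241]
  RvuIII (AAGG, off=0): no sites
  CdoX (CCTGATA, off=3): no sites
  DwuIX (CCCA, off=3): no sites

All cut coordinates (distinct, sorted): [21, 241]

Fragment lengths:
  21→241: 220 bp
  241→21 (wrap): 244-241+21 = 24 bp

[24,220]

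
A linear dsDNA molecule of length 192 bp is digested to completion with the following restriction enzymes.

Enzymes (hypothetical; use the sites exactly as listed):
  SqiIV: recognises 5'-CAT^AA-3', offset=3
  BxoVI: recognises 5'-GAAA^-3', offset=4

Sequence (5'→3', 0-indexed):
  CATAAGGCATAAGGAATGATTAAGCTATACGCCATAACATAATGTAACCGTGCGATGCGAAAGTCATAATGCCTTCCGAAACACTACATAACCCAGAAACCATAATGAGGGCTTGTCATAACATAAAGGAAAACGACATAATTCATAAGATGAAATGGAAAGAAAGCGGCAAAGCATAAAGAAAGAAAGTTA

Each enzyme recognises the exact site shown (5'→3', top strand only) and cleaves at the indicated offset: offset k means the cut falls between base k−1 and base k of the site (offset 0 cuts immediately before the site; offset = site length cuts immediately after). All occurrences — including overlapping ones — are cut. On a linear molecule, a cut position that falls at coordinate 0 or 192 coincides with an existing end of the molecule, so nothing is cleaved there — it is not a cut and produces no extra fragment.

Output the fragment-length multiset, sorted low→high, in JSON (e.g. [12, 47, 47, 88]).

[3,4,4,4,4,5,5,5,6,7,7,7,7,8,8,9,10,12,14,16,22,25]

Scan for sites:
  SqiIV (CATAA, off=3): starts [0, 7, 32, 37, 64, 86, 100, 116, 121, 136, 143, 174] → cuts [3, 10, 35, 40, 67, 89, 103, 119, 124, 139, 146, 177]
  BxoVI (GAAA, off=4): starts [58, 77, 95, 128, 151, 157, 161, 180, 184] → cuts [62, 81, 99, 132, 155, 161, 165, 184, 188]

Pooled cuts: [3, 10, 35, 40, 62, 67, 81, 89, 99, 103, 119, 124, 132, 139, 146, 155, 161, 165, 177, 184, 188]

Fragments:
  [0,3): 3 bp
  [3,10): 7 bp
  [10,35): 25 bp
  [35,40): 5 bp
  [40,62): 22 bp
  [62,67): 5 bp
  [67,81): 14 bp
  [81,89): 8 bp
  [89,99): 10 bp
  [99,103): 4 bp
  [103,119): 16 bp
  [119,124): 5 bp
  [124,132): 8 bp
  [132,139): 7 bp
  [139,146): 7 bp
  [146,155): 9 bp
  [155,161): 6 bp
  [161,165): 4 bp
  [165,177): 12 bp
  [177,184): 7 bp
  [184,188): 4 bp
  [188,192): 4 bp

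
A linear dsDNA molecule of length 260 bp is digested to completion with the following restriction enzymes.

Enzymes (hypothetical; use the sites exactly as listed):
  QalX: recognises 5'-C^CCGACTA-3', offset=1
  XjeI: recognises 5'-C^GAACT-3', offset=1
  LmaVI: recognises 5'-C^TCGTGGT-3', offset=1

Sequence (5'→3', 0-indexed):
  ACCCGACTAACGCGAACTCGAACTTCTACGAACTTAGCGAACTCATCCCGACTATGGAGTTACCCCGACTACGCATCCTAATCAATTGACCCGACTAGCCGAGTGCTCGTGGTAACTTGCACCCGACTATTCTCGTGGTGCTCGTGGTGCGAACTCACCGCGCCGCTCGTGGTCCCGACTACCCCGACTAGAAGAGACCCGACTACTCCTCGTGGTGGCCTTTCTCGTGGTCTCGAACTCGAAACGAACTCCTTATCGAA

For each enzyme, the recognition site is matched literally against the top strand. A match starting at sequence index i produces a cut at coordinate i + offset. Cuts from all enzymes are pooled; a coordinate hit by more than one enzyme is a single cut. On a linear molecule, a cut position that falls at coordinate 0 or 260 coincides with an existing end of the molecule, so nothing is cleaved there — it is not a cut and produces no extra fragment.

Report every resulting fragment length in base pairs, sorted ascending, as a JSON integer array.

Scan for sites:
  QalX (CCCGACTA, off=1): starts [1, 46, 63, 89, 121, 173, 182, 197] → cuts [2, 47, 64, 90, 122, 174, 183, 198]
  XjeI (CGAACT, off=1): starts [12, 18, 28, 37, 149, 233, 244] → cuts [13, 19, 29, 38, 150, 234, 245]
  LmaVI (CTCGTGGT, off=1): starts [105, 131, 140, 165, 208, 223] → cuts [106, 132, 141, 166, 209, 224]

Pooled cuts: [2, 13, 19, 29, 38, 47, 64, 90, 106, 122, 132, 141, 150, 166, 174, 183, 198, 209, 224, 234, 245]

Fragments:
  [0,2): 2 bp
  [2,13): 11 bp
  [13,19): 6 bp
  [19,29): 10 bp
  [29,38): 9 bp
  [38,47): 9 bp
  [47,64): 17 bp
  [64,90): 26 bp
  [90,106): 16 bp
  [106,122): 16 bp
  [122,132): 10 bp
  [132,141): 9 bp
  [141,150): 9 bp
  [150,166): 16 bp
  [166,174): 8 bp
  [174,183): 9 bp
  [183,198): 15 bp
  [198,209): 11 bp
  [209,224): 15 bp
  [224,234): 10 bp
  [234,245): 11 bp
  [245,260): 15 bp

[2,6,8,9,9,9,9,9,10,10,10,11,11,11,15,15,15,16,16,16,17,26]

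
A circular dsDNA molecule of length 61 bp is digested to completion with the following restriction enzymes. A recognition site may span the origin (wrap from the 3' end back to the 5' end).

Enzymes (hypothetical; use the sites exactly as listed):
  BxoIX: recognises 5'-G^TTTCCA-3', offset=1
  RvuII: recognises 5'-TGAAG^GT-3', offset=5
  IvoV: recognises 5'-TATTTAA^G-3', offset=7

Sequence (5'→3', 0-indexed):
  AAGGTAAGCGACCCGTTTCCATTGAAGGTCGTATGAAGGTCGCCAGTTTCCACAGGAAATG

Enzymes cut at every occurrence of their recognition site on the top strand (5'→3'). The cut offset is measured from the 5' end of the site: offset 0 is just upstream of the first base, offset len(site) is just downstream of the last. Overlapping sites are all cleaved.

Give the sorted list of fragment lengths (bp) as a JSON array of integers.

[8,11,12,12,18]

Per-enzyme occurrences:
  BxoIX GTTTCCA/1: at [14, 45] ⇒ [15, 46]
  RvuII TGAAGGT/5: at [22, 33, 59] ⇒ [3, 27, 38]
  IvoV (TATTTAAG, off=7): no sites

All cut coordinates (distinct, sorted): [3, 15, 27, 38, 46]

Fragments:
  3→15: 12 bp
  15→27: 12 bp
  27→38: 11 bp
  38→46: 8 bp
  46→3 (wrap): 61-46+3 = 18 bp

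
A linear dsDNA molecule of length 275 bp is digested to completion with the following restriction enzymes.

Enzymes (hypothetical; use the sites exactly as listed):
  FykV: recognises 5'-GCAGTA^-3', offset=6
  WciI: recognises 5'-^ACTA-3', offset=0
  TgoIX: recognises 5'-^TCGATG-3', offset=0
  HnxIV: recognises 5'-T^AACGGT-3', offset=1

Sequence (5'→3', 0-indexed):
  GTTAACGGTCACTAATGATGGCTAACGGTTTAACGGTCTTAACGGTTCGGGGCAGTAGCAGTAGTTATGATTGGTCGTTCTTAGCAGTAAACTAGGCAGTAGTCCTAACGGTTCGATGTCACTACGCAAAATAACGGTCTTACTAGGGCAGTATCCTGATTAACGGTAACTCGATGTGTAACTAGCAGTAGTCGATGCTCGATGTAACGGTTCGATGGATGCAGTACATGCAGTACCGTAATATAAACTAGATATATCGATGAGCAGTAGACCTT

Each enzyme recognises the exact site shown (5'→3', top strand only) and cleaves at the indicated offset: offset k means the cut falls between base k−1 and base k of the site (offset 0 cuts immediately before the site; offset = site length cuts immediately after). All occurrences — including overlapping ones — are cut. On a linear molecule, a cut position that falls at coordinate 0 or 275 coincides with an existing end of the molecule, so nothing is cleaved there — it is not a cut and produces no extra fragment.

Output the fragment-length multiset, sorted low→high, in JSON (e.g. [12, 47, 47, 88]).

Per-enzyme occurrences:
  FykV GCAGTA/6: at [51, 57, 83, 95, 147, 184, 220, 229, 263] ⇒ [57, 63, 89, 101, 153, 190, 226, 235, 269]
  WciI ACTA/0: at [10, 90, 120, 141, 180, 246] ⇒ [10, 90, 120, 141, 180, 246]
  TgoIX TCGATG/0: at [112, 170, 191, 198, 211, 256] ⇒ [112, 170, 191, 198, 211, 256]
  HnxIV TAACGGT/1: at [2, 22, 30, 39, 105, 131, 160, 204] ⇒ [3, 23, 31, 40, 106, 132, 161, 205]

All cut coordinates (distinct, sorted): [3, 10, 23, 31, 40, 57, 63, 89, 90, 101, 106, 112, 120, 132, 141, 153, 161, 170, 180, 190, 191, 198, 205, 211, 226, 235, 246, 256, 269]

Fragments:
  [0,3): 3 bp
  [3,10): 7 bp
  [10,23): 13 bp
  [23,31): 8 bp
  [31,40): 9 bp
  [40,57): 17 bp
  [57,63): 6 bp
  [63,89): 26 bp
  [89,90): 1 bp
  [90,101): 11 bp
  [101,106): 5 bp
  [106,112): 6 bp
  [112,120): 8 bp
  [120,132): 12 bp
  [132,141): 9 bp
  [141,153): 12 bp
  [153,161): 8 bp
  [161,170): 9 bp
  [170,180): 10 bp
  [180,190): 10 bp
  [190,191): 1 bp
  [191,198): 7 bp
  [198,205): 7 bp
  [205,211): 6 bp
  [211,226): 15 bp
  [226,235): 9 bp
  [235,246): 11 bp
  [246,256): 10 bp
  [256,269): 13 bp
  [269,275): 6 bp

[1,1,3,5,6,6,6,6,7,7,7,8,8,8,9,9,9,9,10,10,10,11,11,12,12,13,13,15,17,26]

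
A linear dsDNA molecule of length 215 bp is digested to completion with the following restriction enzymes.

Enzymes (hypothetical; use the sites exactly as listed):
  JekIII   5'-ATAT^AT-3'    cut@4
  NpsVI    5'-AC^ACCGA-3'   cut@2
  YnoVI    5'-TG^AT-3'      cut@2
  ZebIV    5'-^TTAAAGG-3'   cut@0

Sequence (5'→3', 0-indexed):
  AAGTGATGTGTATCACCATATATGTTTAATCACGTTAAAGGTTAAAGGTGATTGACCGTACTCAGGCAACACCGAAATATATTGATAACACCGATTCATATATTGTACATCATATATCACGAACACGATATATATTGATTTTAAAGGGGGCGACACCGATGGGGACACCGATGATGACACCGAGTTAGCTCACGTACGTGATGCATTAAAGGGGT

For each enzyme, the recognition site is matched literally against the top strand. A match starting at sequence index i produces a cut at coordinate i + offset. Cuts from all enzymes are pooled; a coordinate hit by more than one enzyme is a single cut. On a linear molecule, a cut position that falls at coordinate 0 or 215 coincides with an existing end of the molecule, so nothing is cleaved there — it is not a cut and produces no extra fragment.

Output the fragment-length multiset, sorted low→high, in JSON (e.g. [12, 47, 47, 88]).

Scan for sites:
  JekIII (ATATAT, off=4): starts [17, 76, 97, 111, 127, 129] → cuts [21, 80, 101, 115, 131, 133]
  NpsVI (ACACCGA, off=2): starts [68, 87, 152, 164, 176] → cuts [70, 89, 154, 166, 178]
  YnoVI (TGAT, off=2): starts [3, 48, 82, 135, 171, 198] → cuts [5, 50, 84, 137, 173, 200]
  ZebIV (TTAAAGG, off=0): starts [34, 41, 140, 205] → cuts [34, 41, 140, 205]

Pooled cuts: [5, 21, 34, 41, 50, 70, 80, 84, 89, 101, 115, 131, 133, 137, 140, 154, 166, 173, 178, 200, 205]

Fragment lengths:
  [0,5): 5 bp
  [5,21): 16 bp
  [21,34): 13 bp
  [34,41): 7 bp
  [41,50): 9 bp
  [50,70): 20 bp
  [70,80): 10 bp
  [80,84): 4 bp
  [84,89): 5 bp
  [89,101): 12 bp
  [101,115): 14 bp
  [115,131): 16 bp
  [131,133): 2 bp
  [133,137): 4 bp
  [137,140): 3 bp
  [140,154): 14 bp
  [154,166): 12 bp
  [166,173): 7 bp
  [173,178): 5 bp
  [178,200): 22 bp
  [200,205): 5 bp
  [205,215): 10 bp

[2,3,4,4,5,5,5,5,7,7,9,10,10,12,12,13,14,14,16,16,20,22]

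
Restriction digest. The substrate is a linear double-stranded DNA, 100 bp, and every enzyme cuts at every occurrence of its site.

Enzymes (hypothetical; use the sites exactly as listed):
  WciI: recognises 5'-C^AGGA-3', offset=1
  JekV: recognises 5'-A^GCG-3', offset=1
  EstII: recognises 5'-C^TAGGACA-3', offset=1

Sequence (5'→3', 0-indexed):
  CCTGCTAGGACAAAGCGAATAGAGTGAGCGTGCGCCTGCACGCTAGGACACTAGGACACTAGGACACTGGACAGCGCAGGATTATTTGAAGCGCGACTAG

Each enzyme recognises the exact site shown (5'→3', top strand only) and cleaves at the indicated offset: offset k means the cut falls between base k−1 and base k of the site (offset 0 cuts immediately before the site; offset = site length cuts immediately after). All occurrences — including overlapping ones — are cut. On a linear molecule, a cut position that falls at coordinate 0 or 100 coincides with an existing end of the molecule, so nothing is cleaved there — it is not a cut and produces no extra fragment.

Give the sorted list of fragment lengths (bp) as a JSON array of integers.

Site scan:
  WciI CAGGA/1: at [76] ⇒ [77]
  JekV AGCG/1: at [13, 26, 72, 89] ⇒ [14, 27, 73, 90]
  EstII CTAGGACA/1: at [4, 42, 50, 58] ⇒ [5, 43, 51, 59]

All cut coordinates (distinct, sorted): [5, 14, 27, 43, 51, 59, 73, 77, 90]

Fragments:
  [0,5): 5 bp
  [5,14): 9 bp
  [14,27): 13 bp
  [27,43): 16 bp
  [43,51): 8 bp
  [51,59): 8 bp
  [59,73): 14 bp
  [73,77): 4 bp
  [77,90): 13 bp
  [90,100): 10 bp

[4,5,8,8,9,10,13,13,14,16]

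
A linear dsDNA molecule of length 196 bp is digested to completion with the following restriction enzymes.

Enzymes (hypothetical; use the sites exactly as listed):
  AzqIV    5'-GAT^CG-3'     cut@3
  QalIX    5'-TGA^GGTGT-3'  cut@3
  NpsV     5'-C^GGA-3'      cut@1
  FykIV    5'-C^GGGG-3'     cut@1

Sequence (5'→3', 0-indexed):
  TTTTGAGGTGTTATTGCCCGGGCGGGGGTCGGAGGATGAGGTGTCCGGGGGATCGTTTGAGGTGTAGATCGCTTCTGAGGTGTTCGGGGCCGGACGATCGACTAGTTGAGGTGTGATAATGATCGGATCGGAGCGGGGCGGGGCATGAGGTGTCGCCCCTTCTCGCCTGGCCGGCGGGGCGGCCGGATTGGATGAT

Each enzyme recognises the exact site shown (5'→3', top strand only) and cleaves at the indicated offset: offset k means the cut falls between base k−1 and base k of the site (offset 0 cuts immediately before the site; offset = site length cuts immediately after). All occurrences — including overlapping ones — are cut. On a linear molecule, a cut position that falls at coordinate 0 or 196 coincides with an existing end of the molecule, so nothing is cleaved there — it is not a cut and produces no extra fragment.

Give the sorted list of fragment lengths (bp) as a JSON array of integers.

Site scan:
  AzqIV GATCG/3: at [50, 66, 95, 120, 125] ⇒ [53, 69, 98, 123, 128]
  QalIX TGAGGTGT/3: at [3, 36, 57, 75, 106, 145] ⇒ [6, 39, 60, 78, 109, 148]
  NpsV CGGA/1: at [29, 90, 123, 128, 183] ⇒ [30, 91, 124, 129, 184]
  FykIV CGGGG/1: at [22, 45, 84, 133, 138, 174] ⇒ [23, 46, 85, 134, 139, 175]

Pooled cuts: [6, 23, 30, 39, 46, 53, 60, 69, 78, 85, 91, 98, 109, 123, 124, 128, 129, 134, 139, 148, 175, 184]

Fragments:
  [0,6): 6 bp
  [6,23): 17 bp
  [23,30): 7 bp
  [30,39): 9 bp
  [39,46): 7 bp
  [46,53): 7 bp
  [53,60): 7 bp
  [60,69): 9 bp
  [69,78): 9 bp
  [78,85): 7 bp
  [85,91): 6 bp
  [91,98): 7 bp
  [98,109): 11 bp
  [109,123): 14 bp
  [123,124): 1 bp
  [124,128): 4 bp
  [128,129): 1 bp
  [129,134): 5 bp
  [134,139): 5 bp
  [139,148): 9 bp
  [148,175): 27 bp
  [175,184): 9 bp
  [184,196): 12 bp

[1,1,4,5,5,6,6,7,7,7,7,7,7,9,9,9,9,9,11,12,14,17,27]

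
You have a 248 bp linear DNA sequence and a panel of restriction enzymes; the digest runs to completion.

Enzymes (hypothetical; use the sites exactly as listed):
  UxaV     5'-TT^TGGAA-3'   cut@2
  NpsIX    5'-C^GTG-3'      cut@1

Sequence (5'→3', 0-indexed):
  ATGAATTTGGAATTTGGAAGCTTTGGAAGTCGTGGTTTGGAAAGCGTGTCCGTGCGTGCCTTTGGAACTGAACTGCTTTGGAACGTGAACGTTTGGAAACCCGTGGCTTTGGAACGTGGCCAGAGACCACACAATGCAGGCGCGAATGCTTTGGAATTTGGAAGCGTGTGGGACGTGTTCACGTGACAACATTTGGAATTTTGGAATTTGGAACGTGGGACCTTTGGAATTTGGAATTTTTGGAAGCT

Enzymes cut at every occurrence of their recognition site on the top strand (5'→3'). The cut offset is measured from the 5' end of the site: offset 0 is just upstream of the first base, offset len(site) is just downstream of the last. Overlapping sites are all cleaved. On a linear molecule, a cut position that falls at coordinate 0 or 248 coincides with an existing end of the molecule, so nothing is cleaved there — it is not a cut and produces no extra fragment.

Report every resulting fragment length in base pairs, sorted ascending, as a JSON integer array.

[4,6,6,6,6,6,7,7,7,7,7,7,7,7,8,8,8,8,8,9,9,9,9,9,10,11,16,36]

Per-enzyme occurrences:
  UxaV (TTTGGAA, off=2): starts [5, 12, 21, 35, 60, 76, 91, 107, 149, 156, 191, 199, 206, 222, 229, 238] → cuts [7, 14, 23, 37, 62, 78, 93, 109, 151, 158, 193, 201, 208, 224, 231, 240]
  NpsIX (CGTG, off=1): starts [30, 44, 50, 54, 83, 101, 114, 164, 173, 181, 213] → cuts [31, 45, 51, 55, 84, 102, 115, 165, 174, 182, 214]

Pooled cuts: [7, 14, 23, 31, 37, 45, 51, 55, 62, 78, 84, 93, 102, 109, 115, 151, 158, 165, 174, 182, 193, 201, 208, 214, 224, 231, 240]

Fragment lengths:
  [0,7): 7 bp
  [7,14): 7 bp
  [14,23): 9 bp
  [23,31): 8 bp
  [31,37): 6 bp
  [37,45): 8 bp
  [45,51): 6 bp
  [51,55): 4 bp
  [55,62): 7 bp
  [62,78): 16 bp
  [78,84): 6 bp
  [84,93): 9 bp
  [93,102): 9 bp
  [102,109): 7 bp
  [109,115): 6 bp
  [115,151): 36 bp
  [151,158): 7 bp
  [158,165): 7 bp
  [165,174): 9 bp
  [174,182): 8 bp
  [182,193): 11 bp
  [193,201): 8 bp
  [201,208): 7 bp
  [208,214): 6 bp
  [214,224): 10 bp
  [224,231): 7 bp
  [231,240): 9 bp
  [240,248): 8 bp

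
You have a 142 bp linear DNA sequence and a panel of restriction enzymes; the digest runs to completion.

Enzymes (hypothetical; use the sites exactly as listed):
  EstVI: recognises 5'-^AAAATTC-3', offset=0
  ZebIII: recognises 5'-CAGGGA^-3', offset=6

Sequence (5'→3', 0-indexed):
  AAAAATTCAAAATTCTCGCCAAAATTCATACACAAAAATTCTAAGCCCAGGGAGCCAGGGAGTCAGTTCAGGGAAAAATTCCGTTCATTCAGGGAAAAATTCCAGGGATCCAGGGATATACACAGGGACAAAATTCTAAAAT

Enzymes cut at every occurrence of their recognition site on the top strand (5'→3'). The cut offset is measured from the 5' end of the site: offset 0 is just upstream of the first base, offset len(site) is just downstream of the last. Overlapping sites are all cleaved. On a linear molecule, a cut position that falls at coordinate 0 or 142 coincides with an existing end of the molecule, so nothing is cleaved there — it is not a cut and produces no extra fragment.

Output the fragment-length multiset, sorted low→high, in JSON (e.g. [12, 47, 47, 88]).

Scan for sites:
  EstVI AAAATTC/0: at [1, 8, 20, 34, 74, 95, 129] ⇒ [1, 8, 20, 34, 74, 95, 129]
  ZebIII CAGGGA/6: at [47, 55, 68, 89, 102, 110, 122] ⇒ [53, 61, 74, 95, 108, 116, 128]

All cut coordinates (distinct, sorted): [1, 8, 20, 34, 53, 61, 74, 95, 108, 116, 128, 129]

Fragment lengths:
  [0,1): 1 bp
  [1,8): 7 bp
  [8,20): 12 bp
  [20,34): 14 bp
  [34,53): 19 bp
  [53,61): 8 bp
  [61,74): 13 bp
  [74,95): 21 bp
  [95,108): 13 bp
  [108,116): 8 bp
  [116,128): 12 bp
  [128,129): 1 bp
  [129,142): 13 bp

[1,1,7,8,8,12,12,13,13,13,14,19,21]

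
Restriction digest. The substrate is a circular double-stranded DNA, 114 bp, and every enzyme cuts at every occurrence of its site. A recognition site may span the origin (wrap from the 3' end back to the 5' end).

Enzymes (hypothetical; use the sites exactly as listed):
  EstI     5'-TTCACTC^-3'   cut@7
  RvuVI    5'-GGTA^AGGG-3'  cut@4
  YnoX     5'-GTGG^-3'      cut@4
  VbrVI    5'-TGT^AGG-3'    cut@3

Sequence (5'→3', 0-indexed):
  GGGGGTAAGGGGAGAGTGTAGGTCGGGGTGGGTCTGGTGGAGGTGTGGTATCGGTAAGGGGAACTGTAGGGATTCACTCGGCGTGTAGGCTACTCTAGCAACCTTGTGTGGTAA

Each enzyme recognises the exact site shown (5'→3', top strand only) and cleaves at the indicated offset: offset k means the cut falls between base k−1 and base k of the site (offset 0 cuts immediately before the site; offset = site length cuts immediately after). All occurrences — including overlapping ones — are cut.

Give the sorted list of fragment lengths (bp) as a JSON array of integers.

[2,7,8,8,8,9,11,12,12,12,25]

Site scan:
  EstI TTCACTC/7: at [72] ⇒ [79]
  RvuVI GGTAAGGG/4: at [3, 52, 109] ⇒ [7, 56, 113]
  YnoX GTGG/4: at [27, 36, 44, 107] ⇒ [31, 40, 48, 111]
  VbrVI TGTAGG/3: at [16, 64, 83] ⇒ [19, 67, 86]

Pooled cuts: [7, 19, 31, 40, 48, 56, 67, 79, 86, 111, 113]

Fragment lengths:
  7→19: 12 bp
  19→31: 12 bp
  31→40: 9 bp
  40→48: 8 bp
  48→56: 8 bp
  56→67: 11 bp
  67→79: 12 bp
  79→86: 7 bp
  86→111: 25 bp
  111→113: 2 bp
  113→7 (wrap): 114-113+7 = 8 bp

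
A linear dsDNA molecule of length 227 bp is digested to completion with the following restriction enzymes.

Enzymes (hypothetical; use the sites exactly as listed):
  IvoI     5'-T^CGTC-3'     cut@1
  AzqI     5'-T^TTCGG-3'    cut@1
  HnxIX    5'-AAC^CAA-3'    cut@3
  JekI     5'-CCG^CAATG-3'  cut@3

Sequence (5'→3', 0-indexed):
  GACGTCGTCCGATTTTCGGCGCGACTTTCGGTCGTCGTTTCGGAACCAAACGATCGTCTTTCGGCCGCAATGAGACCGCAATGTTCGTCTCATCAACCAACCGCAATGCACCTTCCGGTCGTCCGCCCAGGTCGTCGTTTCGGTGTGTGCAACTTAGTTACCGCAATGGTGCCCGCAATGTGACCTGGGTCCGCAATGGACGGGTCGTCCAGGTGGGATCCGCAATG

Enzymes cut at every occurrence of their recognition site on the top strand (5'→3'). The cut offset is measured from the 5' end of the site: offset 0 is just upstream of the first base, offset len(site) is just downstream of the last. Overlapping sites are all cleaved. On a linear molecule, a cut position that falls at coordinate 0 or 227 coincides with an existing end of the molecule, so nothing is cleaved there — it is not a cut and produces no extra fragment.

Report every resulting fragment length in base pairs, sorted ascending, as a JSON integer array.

Scan for sites:
  IvoI (TCGTC, off=1): starts [4, 31, 53, 84, 118, 131, 204] → cuts [5, 32, 54, 85, 119, 132, 205]
  AzqI (TTTCGG, off=1): starts [13, 25, 37, 58, 137] → cuts [14, 26, 38, 59, 138]
  HnxIX (AACCAA, off=3): starts [43, 94] → cuts [46, 97]
  JekI (CCGCAATG, off=3): starts [64, 75, 100, 160, 172, 190, 219] → cuts [67, 78, 103, 163, 175, 193, 222]

Pooled cuts: [5, 14, 26, 32, 38, 46, 54, 59, 67, 78, 85, 97, 103, 119, 132, 138, 163, 175, 193, 205, 222]

Fragments:
  [0,5): 5 bp
  [5,14): 9 bp
  [14,26): 12 bp
  [26,32): 6 bp
  [32,38): 6 bp
  [38,46): 8 bp
  [46,54): 8 bp
  [54,59): 5 bp
  [59,67): 8 bp
  [67,78): 11 bp
  [78,85): 7 bp
  [85,97): 12 bp
  [97,103): 6 bp
  [103,119): 16 bp
  [119,132): 13 bp
  [132,138): 6 bp
  [138,163): 25 bp
  [163,175): 12 bp
  [175,193): 18 bp
  [193,205): 12 bp
  [205,222): 17 bp
  [222,227): 5 bp

[5,5,5,6,6,6,6,7,8,8,8,9,11,12,12,12,12,13,16,17,18,25]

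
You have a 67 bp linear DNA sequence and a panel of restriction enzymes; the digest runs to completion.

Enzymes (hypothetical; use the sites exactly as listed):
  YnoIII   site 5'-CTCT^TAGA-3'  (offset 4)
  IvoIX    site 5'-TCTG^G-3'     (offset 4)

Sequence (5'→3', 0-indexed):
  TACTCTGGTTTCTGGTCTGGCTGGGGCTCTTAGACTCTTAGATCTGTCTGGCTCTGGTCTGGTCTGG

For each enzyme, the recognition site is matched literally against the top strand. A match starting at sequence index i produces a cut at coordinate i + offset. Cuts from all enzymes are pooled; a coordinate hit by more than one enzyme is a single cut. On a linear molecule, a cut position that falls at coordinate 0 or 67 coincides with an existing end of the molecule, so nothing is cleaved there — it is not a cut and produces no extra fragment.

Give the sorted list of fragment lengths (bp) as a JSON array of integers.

[1,5,5,5,6,7,7,8,11,12]

Scan for sites:
  YnoIII (CTCTTAGA, off=4): starts [26, 34] → cuts [30, 38]
  IvoIX (TCTGG, off=4): starts [3, 10, 15, 46, 52, 57, 62] → cuts [7, 14, 19, 50, 56, 61, 66]

All cut coordinates (distinct, sorted): [7, 14, 19, 30, 38, 50, 56, 61, 66]

Fragment lengths:
  [0,7): 7 bp
  [7,14): 7 bp
  [14,19): 5 bp
  [19,30): 11 bp
  [30,38): 8 bp
  [38,50): 12 bp
  [50,56): 6 bp
  [56,61): 5 bp
  [61,66): 5 bp
  [66,67): 1 bp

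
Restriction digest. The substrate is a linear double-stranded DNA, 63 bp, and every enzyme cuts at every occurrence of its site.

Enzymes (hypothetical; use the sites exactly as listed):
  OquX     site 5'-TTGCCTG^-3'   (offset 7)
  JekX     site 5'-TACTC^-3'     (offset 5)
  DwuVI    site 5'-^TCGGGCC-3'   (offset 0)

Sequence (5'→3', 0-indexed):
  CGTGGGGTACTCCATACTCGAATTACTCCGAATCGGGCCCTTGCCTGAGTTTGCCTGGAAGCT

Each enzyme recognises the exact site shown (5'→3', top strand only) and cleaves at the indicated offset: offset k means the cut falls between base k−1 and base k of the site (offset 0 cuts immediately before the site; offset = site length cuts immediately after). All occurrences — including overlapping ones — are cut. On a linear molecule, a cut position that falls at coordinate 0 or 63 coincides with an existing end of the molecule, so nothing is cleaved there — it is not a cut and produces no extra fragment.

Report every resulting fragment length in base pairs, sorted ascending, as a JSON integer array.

[4,6,7,9,10,12,15]

Scan for sites:
  OquX TTGCCTG/7: at [40, 50] ⇒ [47, 57]
  JekX TACTC/5: at [7, 14, 23] ⇒ [12, 19, 28]
  DwuVI TCGGGCC/0: at [32] ⇒ [32]

Pooled cuts: [12, 19, 28, 32, 47, 57]

Fragment lengths:
  [0,12): 12 bp
  [12,19): 7 bp
  [19,28): 9 bp
  [28,32): 4 bp
  [32,47): 15 bp
  [47,57): 10 bp
  [57,63): 6 bp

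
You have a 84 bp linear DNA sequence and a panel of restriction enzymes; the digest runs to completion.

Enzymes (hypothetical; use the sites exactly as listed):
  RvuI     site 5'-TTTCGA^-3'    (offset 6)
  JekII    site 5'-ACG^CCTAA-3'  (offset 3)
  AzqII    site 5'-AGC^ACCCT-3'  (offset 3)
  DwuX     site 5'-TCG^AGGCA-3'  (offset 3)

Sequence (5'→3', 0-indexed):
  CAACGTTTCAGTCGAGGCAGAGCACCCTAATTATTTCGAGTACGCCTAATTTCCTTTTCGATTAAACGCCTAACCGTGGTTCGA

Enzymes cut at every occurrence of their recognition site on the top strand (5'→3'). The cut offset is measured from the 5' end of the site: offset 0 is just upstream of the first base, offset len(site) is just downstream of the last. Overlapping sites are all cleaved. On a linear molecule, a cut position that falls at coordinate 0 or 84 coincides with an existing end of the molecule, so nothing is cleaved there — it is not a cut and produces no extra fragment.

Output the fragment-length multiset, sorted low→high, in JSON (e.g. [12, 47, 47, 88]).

[5,7,9,14,16,16,17]

Per-enzyme occurrences:
  RvuI TTTCGA/6: at [33, 55] ⇒ [39, 61]
  JekII ACGCCTAA/3: at [41, 65] ⇒ [44, 68]
  AzqII AGCACCCT/3: at [20] ⇒ [23]
  DwuX TCGAGGCA/3: at [11] ⇒ [14]

All cut coordinates (distinct, sorted): [14, 23, 39, 44, 61, 68]

Fragment lengths:
  [0,14): 14 bp
  [14,23): 9 bp
  [23,39): 16 bp
  [39,44): 5 bp
  [44,61): 17 bp
  [61,68): 7 bp
  [68,84): 16 bp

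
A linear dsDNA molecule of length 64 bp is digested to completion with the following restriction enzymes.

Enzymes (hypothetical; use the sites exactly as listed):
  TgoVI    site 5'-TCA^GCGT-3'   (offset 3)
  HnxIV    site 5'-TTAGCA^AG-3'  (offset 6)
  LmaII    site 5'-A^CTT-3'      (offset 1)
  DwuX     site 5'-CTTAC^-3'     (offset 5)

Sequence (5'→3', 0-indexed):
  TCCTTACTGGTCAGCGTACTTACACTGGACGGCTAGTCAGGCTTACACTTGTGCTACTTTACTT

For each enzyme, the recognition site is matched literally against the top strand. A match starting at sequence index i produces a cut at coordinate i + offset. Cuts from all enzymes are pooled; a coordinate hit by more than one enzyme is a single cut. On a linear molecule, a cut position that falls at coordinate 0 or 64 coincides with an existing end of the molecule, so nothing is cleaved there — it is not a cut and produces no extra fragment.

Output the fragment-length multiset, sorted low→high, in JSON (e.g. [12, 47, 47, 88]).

Scan for sites:
  TgoVI TCAGCGT/3: at [10] ⇒ [13]
  HnxIV (TTAGCAAG, off=6): no sites
  LmaII ACTT/1: at [17, 46, 55, 60] ⇒ [18, 47, 56, 61]
  DwuX CTTAC/5: at [2, 18, 41] ⇒ [7, 23, 46]

Pooled cuts: [7, 13, 18, 23, 46, 47, 56, 61]

Fragments:
  [0,7): 7 bp
  [7,13): 6 bp
  [13,18): 5 bp
  [18,23): 5 bp
  [23,46): 23 bp
  [46,47): 1 bp
  [47,56): 9 bp
  [56,61): 5 bp
  [61,64): 3 bp

[1,3,5,5,5,6,7,9,23]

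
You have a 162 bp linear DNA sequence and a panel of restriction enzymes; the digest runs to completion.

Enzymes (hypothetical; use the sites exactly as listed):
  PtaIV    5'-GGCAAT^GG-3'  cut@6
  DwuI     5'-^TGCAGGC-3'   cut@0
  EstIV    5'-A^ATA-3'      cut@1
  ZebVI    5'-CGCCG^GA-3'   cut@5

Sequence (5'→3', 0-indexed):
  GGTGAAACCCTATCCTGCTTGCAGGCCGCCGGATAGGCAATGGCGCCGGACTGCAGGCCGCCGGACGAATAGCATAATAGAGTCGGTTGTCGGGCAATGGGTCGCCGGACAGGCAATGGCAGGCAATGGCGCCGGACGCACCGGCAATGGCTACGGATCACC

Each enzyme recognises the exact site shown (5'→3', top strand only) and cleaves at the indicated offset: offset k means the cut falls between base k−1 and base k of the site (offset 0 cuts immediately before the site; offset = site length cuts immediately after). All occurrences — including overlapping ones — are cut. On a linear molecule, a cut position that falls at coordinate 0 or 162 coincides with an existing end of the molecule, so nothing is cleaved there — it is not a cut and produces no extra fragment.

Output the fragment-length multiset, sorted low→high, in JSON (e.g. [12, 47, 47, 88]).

Site scan:
  PtaIV (GGCAATGG, off=6): starts [35, 92, 111, 121, 142] → cuts [41, 98, 117, 127, 148]
  DwuI (TGCAGGC, off=0): starts [19, 51] → cuts [19, 51]
  EstIV (AATA, off=1): starts [67, 75] → cuts [68, 76]
  ZebVI (CGCCGGA, off=5): starts [26, 43, 58, 102, 129] → cuts [31, 48, 63, 107, 134]

All cut coordinates (distinct, sorted): [19, 31, 41, 48, 51, 63, 68, 76, 98, 107, 117, 127, 134, 148]

Fragment lengths:
  [0,19): 19 bp
  [19,31): 12 bp
  [31,41): 10 bp
  [41,48): 7 bp
  [48,51): 3 bp
  [51,63): 12 bp
  [63,68): 5 bp
  [68,76): 8 bp
  [76,98): 22 bp
  [98,107): 9 bp
  [107,117): 10 bp
  [117,127): 10 bp
  [127,134): 7 bp
  [134,148): 14 bp
  [148,162): 14 bp

[3,5,7,7,8,9,10,10,10,12,12,14,14,19,22]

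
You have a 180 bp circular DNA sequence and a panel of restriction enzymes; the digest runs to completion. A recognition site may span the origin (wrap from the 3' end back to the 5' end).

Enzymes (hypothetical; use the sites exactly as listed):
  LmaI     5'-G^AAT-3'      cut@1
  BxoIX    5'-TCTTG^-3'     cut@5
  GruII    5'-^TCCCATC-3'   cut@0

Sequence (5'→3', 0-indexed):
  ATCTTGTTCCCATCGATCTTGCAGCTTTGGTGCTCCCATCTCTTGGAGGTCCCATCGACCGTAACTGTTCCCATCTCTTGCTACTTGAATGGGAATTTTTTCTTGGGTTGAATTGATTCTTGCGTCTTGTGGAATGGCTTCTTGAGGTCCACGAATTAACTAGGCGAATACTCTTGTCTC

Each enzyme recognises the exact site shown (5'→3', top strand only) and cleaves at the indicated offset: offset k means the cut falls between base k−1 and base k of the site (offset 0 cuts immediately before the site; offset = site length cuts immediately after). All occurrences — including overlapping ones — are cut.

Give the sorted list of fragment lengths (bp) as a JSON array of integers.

Site scan:
  LmaI GAAT/1: at [86, 92, 109, 131, 152, 165] ⇒ [87, 93, 110, 132, 153, 166]
  BxoIX TCTTG/5: at [1, 16, 40, 75, 100, 117, 124, 139, 171] ⇒ [6, 21, 45, 80, 105, 122, 129, 144, 176]
  GruII TCCCATC/0: at [7, 33, 49, 68] ⇒ [7, 33, 49, 68]

All cut coordinates (distinct, sorted): [6, 7, 21, 33, 45, 49, 68, 80, 87, 93, 105, 110, 122, 129, 132, 144, 153, 166, 176]

Fragment lengths:
  6→7: 1 bp
  7→21: 14 bp
  21→33: 12 bp
  33→45: 12 bp
  45→49: 4 bp
  49→68: 19 bp
  68→80: 12 bp
  80→87: 7 bp
  87→93: 6 bp
  93→105: 12 bp
  105→110: 5 bp
  110→122: 12 bp
  122→129: 7 bp
  129→132: 3 bp
  132→144: 12 bp
  144→153: 9 bp
  153→166: 13 bp
  166→176: 10 bp
  176→6 (wrap): 180-176+6 = 10 bp

[1,3,4,5,6,7,7,9,10,10,12,12,12,12,12,12,13,14,19]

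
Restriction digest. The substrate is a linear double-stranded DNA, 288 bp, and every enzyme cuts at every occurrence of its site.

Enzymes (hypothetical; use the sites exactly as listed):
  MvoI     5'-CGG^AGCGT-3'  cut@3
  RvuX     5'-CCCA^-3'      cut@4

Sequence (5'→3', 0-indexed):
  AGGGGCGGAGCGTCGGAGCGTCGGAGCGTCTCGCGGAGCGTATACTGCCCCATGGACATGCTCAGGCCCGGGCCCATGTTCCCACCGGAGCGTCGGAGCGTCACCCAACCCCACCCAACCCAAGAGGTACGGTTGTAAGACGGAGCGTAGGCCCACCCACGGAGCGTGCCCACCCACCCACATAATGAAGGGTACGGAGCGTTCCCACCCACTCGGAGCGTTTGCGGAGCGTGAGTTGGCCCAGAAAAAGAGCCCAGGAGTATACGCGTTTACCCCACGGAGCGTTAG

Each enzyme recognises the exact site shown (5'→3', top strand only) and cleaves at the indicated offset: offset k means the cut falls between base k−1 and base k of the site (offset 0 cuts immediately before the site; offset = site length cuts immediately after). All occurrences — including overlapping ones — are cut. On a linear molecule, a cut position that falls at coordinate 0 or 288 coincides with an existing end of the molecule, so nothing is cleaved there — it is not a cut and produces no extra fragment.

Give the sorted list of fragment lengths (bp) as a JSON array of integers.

[3,3,4,4,4,4,4,4,5,5,6,8,8,8,8,8,8,10,10,11,11,12,12,13,16,16,17,21,21,24]

Scan for sites:
  MvoI (CGGAGCGT, off=3): starts [5, 13, 21, 33, 85, 93, 140, 159, 194, 213, 224, 277] → cuts [8, 16, 24, 36, 88, 96, 143, 162, 197, 216, 227, 280]
  RvuX (CCCA, off=4): starts [48, 72, 80, 103, 109, 113, 118, 151, 155, 168, 172, 176, 203, 207, 239, 252, 273] → cuts [52, 76, 84, 107, 113, 117, 122, 155, 159, 172, 176, 180, 207, 211, 243, 256, 277]

All cut coordinates (distinct, sorted): [8, 16, 24, 36, 52, 76, 84, 88, 96, 107, 113, 117, 122, 143, 155, 159, 162, 172, 176, 180, 197, 207, 211, 216, 227, 243, 256, 277, 280]

Fragment lengths:
  [0,8): 8 bp
  [8,16): 8 bp
  [16,24): 8 bp
  [24,36): 12 bp
  [36,52): 16 bp
  [52,76): 24 bp
  [76,84): 8 bp
  [84,88): 4 bp
  [88,96): 8 bp
  [96,107): 11 bp
  [107,113): 6 bp
  [113,117): 4 bp
  [117,122): 5 bp
  [122,143): 21 bp
  [143,155): 12 bp
  [155,159): 4 bp
  [159,162): 3 bp
  [162,172): 10 bp
  [172,176): 4 bp
  [176,180): 4 bp
  [180,197): 17 bp
  [197,207): 10 bp
  [207,211): 4 bp
  [211,216): 5 bp
  [216,227): 11 bp
  [227,243): 16 bp
  [243,256): 13 bp
  [256,277): 21 bp
  [277,280): 3 bp
  [280,288): 8 bp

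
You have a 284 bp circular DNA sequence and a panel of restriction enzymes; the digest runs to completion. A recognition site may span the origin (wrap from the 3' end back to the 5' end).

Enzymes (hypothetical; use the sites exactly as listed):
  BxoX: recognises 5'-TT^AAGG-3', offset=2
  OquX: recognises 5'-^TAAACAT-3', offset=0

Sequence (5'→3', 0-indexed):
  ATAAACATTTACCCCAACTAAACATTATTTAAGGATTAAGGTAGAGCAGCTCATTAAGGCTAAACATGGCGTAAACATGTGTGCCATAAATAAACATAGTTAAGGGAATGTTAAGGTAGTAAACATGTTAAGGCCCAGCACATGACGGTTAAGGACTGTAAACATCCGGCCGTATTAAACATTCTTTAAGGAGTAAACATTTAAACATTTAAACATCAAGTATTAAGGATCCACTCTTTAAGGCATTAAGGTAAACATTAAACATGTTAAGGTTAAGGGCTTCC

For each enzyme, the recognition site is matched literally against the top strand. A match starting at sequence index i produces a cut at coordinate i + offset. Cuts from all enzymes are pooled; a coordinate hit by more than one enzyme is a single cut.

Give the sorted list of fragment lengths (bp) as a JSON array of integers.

Site scan:
  BxoX TTAAGG/2: at [28, 35, 53, 99, 110, 127, 148, 185, 222, 237, 245, 266, 272] ⇒ [30, 37, 55, 101, 112, 129, 150, 187, 224, 239, 247, 268, 274]
  OquX TAAACAT/0: at [1, 18, 60, 71, 90, 119, 158, 175, 193, 201, 209, 251, 258] ⇒ [1, 18, 60, 71, 90, 119, 158, 175, 193, 201, 209, 251, 258]

Pooled cuts: [1, 18, 30, 37, 55, 60, 71, 90, 101, 112, 119, 129, 150, 158, 175, 187, 193, 201, 209, 224, 239, 247, 251, 258, 268, 274]

Fragments:
  1→18: 17 bp
  18→30: 12 bp
  30→37: 7 bp
  37→55: 18 bp
  55→60: 5 bp
  60→71: 11 bp
  71→90: 19 bp
  90→101: 11 bp
  101→112: 11 bp
  112→119: 7 bp
  119→129: 10 bp
  129→150: 21 bp
  150→158: 8 bp
  158→175: 17 bp
  175→187: 12 bp
  187→193: 6 bp
  193→201: 8 bp
  201→209: 8 bp
  209→224: 15 bp
  224→239: 15 bp
  239→247: 8 bp
  247→251: 4 bp
  251→258: 7 bp
  258→268: 10 bp
  268→274: 6 bp
  274→1 (wrap): 284-274+1 = 11 bp

[4,5,6,6,7,7,7,8,8,8,8,10,10,11,11,11,11,12,12,15,15,17,17,18,19,21]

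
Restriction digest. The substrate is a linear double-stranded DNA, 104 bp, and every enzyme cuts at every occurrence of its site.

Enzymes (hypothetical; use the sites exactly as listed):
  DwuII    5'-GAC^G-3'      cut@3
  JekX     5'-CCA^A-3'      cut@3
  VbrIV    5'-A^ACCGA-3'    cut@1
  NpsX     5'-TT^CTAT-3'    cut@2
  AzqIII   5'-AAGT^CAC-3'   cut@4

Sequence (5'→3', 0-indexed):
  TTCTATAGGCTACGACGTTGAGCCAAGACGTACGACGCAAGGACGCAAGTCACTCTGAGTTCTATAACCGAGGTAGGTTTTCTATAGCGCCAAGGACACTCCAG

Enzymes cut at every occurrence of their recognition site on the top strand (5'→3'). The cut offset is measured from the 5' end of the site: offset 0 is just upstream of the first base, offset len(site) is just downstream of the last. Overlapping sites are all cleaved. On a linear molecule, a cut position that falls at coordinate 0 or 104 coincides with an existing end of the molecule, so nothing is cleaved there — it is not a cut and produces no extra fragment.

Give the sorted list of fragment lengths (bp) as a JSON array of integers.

[2,4,5,6,7,8,9,11,11,12,14,15]

Site scan:
  DwuII GACG/3: at [13, 26, 33, 41] ⇒ [16, 29, 36, 44]
  JekX CCAA/3: at [22, 89] ⇒ [25, 92]
  VbrIV AACCGA/1: at [65] ⇒ [66]
  NpsX TTCTAT/2: at [0, 59, 79] ⇒ [2, 61, 81]
  AzqIII AAGTCAC/4: at [46] ⇒ [50]

All cut coordinates (distinct, sorted): [2, 16, 25, 29, 36, 44, 50, 61, 66, 81, 92]

Fragment lengths:
  [0,2): 2 bp
  [2,16): 14 bp
  [16,25): 9 bp
  [25,29): 4 bp
  [29,36): 7 bp
  [36,44): 8 bp
  [44,50): 6 bp
  [50,61): 11 bp
  [61,66): 5 bp
  [66,81): 15 bp
  [81,92): 11 bp
  [92,104): 12 bp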